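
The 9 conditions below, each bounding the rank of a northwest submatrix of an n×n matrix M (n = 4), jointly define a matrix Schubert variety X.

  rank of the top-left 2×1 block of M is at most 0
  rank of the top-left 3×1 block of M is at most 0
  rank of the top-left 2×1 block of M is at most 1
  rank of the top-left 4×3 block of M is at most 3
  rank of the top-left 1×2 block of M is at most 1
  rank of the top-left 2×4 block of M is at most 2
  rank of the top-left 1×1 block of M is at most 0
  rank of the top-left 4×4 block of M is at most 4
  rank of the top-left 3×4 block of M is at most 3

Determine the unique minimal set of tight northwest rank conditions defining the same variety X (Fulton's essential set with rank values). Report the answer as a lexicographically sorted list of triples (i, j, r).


The tightest implied rank at each (i,j), from the 9 conditions:

  R[1]: 0 | 1 | 1 | 1
  R[2]: 0 | 1 | 2 | 2
  R[3]: 0 | 1 | 2 | 3
  R[4]: 1 | 2 | 3 | 4

the unique w with this rank table is (2, 3, 4, 1).

|D(w)|=3, |Ess(w)|=1:

[(3, 1, 0)]


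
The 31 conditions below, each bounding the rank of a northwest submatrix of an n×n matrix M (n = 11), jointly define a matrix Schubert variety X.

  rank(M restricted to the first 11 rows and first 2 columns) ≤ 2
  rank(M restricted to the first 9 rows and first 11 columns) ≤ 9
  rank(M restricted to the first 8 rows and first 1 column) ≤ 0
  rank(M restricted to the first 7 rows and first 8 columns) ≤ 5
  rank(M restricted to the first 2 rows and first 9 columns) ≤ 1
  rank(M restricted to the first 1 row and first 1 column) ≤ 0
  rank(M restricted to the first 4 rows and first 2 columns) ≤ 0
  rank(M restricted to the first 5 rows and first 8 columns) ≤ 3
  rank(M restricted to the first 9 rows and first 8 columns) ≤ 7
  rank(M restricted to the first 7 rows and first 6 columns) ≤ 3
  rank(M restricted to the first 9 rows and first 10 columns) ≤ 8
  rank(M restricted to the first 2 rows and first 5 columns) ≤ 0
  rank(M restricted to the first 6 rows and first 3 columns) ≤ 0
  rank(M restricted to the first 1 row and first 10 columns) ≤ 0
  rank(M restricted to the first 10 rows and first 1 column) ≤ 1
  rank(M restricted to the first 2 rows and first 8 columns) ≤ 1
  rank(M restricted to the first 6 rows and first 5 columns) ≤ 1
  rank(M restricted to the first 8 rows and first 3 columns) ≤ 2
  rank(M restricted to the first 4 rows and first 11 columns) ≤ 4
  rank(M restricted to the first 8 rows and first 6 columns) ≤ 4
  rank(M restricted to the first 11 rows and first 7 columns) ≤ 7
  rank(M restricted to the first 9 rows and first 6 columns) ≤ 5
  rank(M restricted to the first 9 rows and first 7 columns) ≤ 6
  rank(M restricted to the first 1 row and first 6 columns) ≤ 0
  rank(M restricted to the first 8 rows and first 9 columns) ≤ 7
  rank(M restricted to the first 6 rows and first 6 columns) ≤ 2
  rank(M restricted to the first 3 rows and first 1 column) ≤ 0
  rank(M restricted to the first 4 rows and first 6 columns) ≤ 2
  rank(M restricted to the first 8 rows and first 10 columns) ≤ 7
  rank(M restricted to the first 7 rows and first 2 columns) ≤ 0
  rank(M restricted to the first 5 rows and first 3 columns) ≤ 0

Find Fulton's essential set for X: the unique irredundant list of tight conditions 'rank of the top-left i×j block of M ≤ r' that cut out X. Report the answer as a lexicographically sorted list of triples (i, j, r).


Computing R[i][j] = min implied NW-rank bound (n=11, 31 conditions):

  R[1]: 0  0  0  0  0  0  0  0  0  0  1
  R[2]: 0  0  0  0  0  1  1  1  1  1  2
  R[3]: 0  0  0  1  1  2  2  2  2  2  3
  R[4]: 0  0  0  1  1  2  3  3  3  3  4
  R[5]: 0  0  0  1  1  2  3  3  4  4  5
  R[6]: 0  0  0  1  1  2  3  4  5  5  6
  R[7]: 0  0  1  2  2  3  4  5  6  6  7
  R[8]: 0  1  2  3  3  4  5  6  7  7  8
  R[9]: 1  2  3  4  4  5  6  7  8  8  9
  R[10]: 1  2  3  4  5  6  7  8  9  9  10
  R[11]: 1  2  3  4  5  6  7  8  9  10  11

second differences of R give the permutation w = (11, 6, 4, 7, 9, 8, 3, 2, 1, 5, 10).

ℓ(w)=34; the 7 essential cells (i,j,r):

[(1, 10, 0), (2, 5, 0), (5, 8, 3), (6, 3, 0), (6, 5, 1), (7, 2, 0), (8, 1, 0)]


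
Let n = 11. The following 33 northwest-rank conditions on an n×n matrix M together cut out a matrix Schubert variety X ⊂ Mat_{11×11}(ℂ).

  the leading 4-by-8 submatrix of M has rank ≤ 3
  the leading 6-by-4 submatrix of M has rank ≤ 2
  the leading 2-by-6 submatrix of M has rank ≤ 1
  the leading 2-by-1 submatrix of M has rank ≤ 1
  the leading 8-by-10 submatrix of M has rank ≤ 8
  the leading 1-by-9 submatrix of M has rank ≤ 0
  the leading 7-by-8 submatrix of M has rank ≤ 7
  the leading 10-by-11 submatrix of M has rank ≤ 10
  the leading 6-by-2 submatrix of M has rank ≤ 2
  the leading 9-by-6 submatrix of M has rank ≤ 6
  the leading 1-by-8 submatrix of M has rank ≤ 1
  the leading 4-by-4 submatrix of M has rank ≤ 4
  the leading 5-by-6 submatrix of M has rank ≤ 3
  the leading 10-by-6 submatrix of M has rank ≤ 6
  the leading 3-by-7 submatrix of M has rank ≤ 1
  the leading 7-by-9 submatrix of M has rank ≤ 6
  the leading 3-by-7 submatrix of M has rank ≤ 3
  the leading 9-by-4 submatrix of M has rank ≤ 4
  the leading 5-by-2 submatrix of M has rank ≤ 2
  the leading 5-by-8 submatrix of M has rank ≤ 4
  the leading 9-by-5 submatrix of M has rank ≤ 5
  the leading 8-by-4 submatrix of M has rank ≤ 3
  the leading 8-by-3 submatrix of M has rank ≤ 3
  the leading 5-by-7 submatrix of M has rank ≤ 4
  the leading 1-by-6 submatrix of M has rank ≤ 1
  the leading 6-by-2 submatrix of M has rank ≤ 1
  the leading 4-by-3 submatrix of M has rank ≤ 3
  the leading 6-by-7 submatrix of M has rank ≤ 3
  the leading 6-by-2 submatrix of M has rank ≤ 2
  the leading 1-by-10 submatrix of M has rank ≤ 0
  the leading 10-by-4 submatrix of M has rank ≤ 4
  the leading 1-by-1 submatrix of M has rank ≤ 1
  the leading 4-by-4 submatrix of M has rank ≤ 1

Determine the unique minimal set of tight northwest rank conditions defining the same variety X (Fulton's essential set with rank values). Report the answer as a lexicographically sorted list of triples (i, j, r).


The tightest implied rank at each (i,j), from the 33 conditions:

  row 1: 0, 0, 0, 0, 0, 0, 0, 0, 0, 0, 1
  row 2: 1, 1, 1, 1, 1, 1, 1, 1, 1, 1, 2
  row 3: 1, 1, 1, 1, 1, 1, 1, 2, 2, 2, 3
  row 4: 1, 1, 1, 1, 2, 2, 2, 3, 3, 3, 4
  row 5: 1, 1, 2, 2, 3, 3, 3, 4, 4, 4, 5
  row 6: 1, 1, 2, 2, 3, 3, 3, 4, 5, 5, 6
  row 7: 1, 2, 3, 3, 4, 4, 4, 5, 6, 6, 7
  row 8: 1, 2, 3, 3, 4, 5, 5, 6, 7, 7, 8
  row 9: 1, 2, 3, 4, 5, 6, 6, 7, 8, 8, 9
  row 10: 1, 2, 3, 4, 5, 6, 7, 8, 9, 9, 10
  row 11: 1, 2, 3, 4, 5, 6, 7, 8, 9, 10, 11

so w = (11, 1, 8, 5, 3, 9, 2, 6, 4, 7, 10).

ℓ(w)=25; the 7 essential cells (i,j,r):

[(1, 10, 0), (3, 7, 1), (4, 4, 1), (6, 2, 1), (6, 4, 2), (6, 7, 3), (8, 4, 3)]


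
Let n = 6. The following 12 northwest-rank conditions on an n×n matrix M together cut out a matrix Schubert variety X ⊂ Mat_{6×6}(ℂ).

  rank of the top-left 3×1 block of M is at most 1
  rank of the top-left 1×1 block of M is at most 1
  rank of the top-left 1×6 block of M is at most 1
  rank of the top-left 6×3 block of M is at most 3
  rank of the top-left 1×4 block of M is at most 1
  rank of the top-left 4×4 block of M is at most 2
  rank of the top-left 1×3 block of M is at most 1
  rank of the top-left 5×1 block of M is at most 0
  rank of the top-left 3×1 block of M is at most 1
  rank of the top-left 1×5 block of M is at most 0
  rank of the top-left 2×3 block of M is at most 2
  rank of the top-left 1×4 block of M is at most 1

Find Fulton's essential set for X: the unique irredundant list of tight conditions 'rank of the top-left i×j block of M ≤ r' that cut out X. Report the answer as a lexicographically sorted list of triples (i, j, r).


The tightest implied rank at each (i,j), from the 12 conditions:

  i=1: 0, 0, 0, 0, 0, 1
  i=2: 0, 1, 1, 1, 1, 2
  i=3: 0, 1, 2, 2, 2, 3
  i=4: 0, 1, 2, 2, 3, 4
  i=5: 0, 1, 2, 3, 4, 5
  i=6: 1, 2, 3, 4, 5, 6

the unique w with this rank table is (6, 2, 3, 5, 4, 1).

3 SE-corners of the 10-cell Rothe diagram give Ess(w):

[(1, 5, 0), (4, 4, 2), (5, 1, 0)]


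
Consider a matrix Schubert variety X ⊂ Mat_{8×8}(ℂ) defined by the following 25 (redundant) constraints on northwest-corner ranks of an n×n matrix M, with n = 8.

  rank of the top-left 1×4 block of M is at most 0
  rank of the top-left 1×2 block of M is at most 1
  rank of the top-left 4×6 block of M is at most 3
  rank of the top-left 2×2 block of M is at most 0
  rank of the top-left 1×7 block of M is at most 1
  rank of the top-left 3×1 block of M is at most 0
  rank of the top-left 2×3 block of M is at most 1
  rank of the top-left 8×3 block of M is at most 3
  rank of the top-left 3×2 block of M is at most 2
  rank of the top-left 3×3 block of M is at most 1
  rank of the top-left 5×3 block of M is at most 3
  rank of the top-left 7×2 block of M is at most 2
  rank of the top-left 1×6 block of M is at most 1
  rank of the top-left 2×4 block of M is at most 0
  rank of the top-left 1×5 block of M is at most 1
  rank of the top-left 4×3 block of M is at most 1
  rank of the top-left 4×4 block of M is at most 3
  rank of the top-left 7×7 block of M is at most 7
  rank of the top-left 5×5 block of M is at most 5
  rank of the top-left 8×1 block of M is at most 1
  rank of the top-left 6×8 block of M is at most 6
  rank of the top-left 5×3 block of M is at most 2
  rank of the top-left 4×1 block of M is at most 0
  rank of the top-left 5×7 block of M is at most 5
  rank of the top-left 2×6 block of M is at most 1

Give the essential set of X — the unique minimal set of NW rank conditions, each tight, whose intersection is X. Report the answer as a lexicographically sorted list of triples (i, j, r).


The tightest implied rank at each (i,j), from the 25 conditions:

  0, 0, 0, 0, 1, 1, 1, 1
  0, 0, 0, 0, 1, 1, 2, 2
  0, 1, 1, 1, 2, 2, 3, 3
  0, 1, 1, 2, 3, 3, 4, 4
  1, 2, 2, 3, 4, 4, 5, 5
  1, 2, 3, 4, 5, 5, 6, 6
  1, 2, 3, 4, 5, 6, 7, 7
  1, 2, 3, 4, 5, 6, 7, 8

hence w(1..8) = (5, 7, 2, 4, 1, 3, 6, 8).

4 SE-corners of the 12-cell Rothe diagram give Ess(w):

[(2, 4, 0), (2, 6, 1), (4, 1, 0), (4, 3, 1)]


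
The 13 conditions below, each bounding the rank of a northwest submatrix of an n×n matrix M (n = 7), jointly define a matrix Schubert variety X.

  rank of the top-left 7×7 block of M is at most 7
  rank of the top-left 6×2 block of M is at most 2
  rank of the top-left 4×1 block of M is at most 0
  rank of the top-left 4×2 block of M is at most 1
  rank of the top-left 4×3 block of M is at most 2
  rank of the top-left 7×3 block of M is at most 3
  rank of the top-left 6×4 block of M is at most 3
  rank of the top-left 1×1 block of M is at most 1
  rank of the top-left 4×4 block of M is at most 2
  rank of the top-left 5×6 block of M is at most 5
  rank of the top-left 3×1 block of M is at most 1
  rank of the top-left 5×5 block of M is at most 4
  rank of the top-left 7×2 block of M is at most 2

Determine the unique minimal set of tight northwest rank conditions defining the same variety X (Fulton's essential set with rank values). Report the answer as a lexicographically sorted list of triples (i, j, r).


Recovering R(i,j) via the rank-extension bound from the 13 conditions:

  row 1: 0, 1, 1, 1, 1, 1, 1
  row 2: 0, 1, 2, 2, 2, 2, 2
  row 3: 0, 1, 2, 2, 3, 3, 3
  row 4: 0, 1, 2, 2, 3, 4, 4
  row 5: 1, 2, 3, 3, 4, 5, 5
  row 6: 1, 2, 3, 3, 4, 5, 6
  row 7: 1, 2, 3, 4, 5, 6, 7

giving w = (2, 3, 5, 6, 1, 7, 4) via Δ²R.

Rothe diagram D(w) (7 cells), 3 SE-corners (essential conditions):

[(4, 1, 0), (4, 4, 2), (6, 4, 3)]


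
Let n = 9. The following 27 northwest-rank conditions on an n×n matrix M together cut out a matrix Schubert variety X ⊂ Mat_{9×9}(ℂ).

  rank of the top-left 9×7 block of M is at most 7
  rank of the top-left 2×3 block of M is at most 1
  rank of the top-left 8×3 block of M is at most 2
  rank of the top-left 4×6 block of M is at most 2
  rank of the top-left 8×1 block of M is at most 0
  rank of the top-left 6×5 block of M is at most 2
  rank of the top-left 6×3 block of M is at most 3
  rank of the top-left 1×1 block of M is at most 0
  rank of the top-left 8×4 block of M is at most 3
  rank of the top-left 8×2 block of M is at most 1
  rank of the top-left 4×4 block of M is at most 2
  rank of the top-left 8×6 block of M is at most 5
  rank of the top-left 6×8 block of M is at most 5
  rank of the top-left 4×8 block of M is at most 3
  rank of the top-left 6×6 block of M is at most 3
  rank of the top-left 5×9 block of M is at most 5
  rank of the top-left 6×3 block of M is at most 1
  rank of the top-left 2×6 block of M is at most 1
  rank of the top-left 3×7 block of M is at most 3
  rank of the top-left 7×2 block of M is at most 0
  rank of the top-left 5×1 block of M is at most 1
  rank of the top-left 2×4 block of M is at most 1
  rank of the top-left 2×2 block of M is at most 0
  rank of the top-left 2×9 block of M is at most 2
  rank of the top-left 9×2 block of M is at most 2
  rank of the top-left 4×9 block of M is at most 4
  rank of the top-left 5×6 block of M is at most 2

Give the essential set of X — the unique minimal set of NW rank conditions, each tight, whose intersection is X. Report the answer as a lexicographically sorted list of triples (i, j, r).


Computing R[i][j] = min implied NW-rank bound (n=9, 27 conditions):

  i=1: 0  0  1  1  1  1  1  1  1
  i=2: 0  0  1  1  1  1  2  2  2
  i=3: 0  0  1  2  2  2  3  3  3
  i=4: 0  0  1  2  2  2  3  3  4
  i=5: 0  0  1  2  2  2  3  4  5
  i=6: 0  0  1  2  2  3  4  5  6
  i=7: 0  0  1  2  3  4  5  6  7
  i=8: 0  1  2  3  4  5  6  7  8
  i=9: 1  2  3  4  5  6  7  8  9

hence w(1..9) = (3, 7, 4, 9, 8, 6, 5, 2, 1).

|D(w)|=24, |Ess(w)|=6:

[(2, 6, 1), (4, 8, 3), (5, 6, 2), (6, 5, 2), (7, 2, 0), (8, 1, 0)]


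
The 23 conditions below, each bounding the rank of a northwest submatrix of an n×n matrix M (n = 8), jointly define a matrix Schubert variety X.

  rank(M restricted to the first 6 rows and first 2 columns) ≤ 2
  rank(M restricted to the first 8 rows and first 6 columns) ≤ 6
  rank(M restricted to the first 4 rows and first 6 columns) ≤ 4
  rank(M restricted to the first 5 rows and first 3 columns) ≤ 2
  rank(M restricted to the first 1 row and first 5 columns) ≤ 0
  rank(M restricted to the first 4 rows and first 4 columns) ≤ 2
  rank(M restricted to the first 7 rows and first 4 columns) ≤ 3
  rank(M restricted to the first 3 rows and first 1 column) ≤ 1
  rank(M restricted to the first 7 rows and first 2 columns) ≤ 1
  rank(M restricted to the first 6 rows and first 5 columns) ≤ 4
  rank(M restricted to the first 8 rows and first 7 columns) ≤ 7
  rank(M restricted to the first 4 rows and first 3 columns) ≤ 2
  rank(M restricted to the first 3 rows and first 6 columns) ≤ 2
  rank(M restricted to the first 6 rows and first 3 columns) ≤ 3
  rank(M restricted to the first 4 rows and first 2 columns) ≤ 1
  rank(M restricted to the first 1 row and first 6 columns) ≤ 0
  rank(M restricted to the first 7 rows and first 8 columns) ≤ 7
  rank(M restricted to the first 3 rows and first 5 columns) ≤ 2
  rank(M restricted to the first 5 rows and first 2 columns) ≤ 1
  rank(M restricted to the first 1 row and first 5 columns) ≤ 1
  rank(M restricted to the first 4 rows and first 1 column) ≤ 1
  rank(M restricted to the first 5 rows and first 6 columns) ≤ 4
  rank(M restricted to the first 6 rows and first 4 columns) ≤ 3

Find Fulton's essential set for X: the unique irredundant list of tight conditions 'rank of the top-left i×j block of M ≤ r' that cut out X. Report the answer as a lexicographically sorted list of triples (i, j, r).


Propagating the 23 rank bounds to every northwest block:

  row 1: 0, 0, 0, 0, 0, 0, 1, 1
  row 2: 1, 1, 1, 1, 1, 1, 2, 2
  row 3: 1, 1, 2, 2, 2, 2, 3, 3
  row 4: 1, 1, 2, 2, 3, 3, 4, 4
  row 5: 1, 1, 2, 3, 4, 4, 5, 5
  row 6: 1, 1, 2, 3, 4, 5, 6, 6
  row 7: 1, 1, 2, 3, 4, 5, 6, 7
  row 8: 1, 2, 3, 4, 5, 6, 7, 8

the unique w with this rank table is (7, 1, 3, 5, 4, 6, 8, 2).

|D(w)|=12, |Ess(w)|=3:

[(1, 6, 0), (4, 4, 2), (7, 2, 1)]


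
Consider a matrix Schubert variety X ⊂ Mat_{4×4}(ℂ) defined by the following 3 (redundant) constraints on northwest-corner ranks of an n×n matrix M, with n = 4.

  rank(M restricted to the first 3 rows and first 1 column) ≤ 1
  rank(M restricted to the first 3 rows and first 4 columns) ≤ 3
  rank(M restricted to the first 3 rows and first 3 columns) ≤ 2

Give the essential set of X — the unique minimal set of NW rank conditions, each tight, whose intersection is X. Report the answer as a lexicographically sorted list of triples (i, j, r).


Propagating the 3 rank bounds to every northwest block:

  i=1: 1 | 1 | 1 | 1
  i=2: 1 | 2 | 2 | 2
  i=3: 1 | 2 | 2 | 3
  i=4: 1 | 2 | 3 | 4

so w = (1, 2, 4, 3).

Rothe diagram D(w) (1 cell), 1 SE-corner (essential condition):

[(3, 3, 2)]


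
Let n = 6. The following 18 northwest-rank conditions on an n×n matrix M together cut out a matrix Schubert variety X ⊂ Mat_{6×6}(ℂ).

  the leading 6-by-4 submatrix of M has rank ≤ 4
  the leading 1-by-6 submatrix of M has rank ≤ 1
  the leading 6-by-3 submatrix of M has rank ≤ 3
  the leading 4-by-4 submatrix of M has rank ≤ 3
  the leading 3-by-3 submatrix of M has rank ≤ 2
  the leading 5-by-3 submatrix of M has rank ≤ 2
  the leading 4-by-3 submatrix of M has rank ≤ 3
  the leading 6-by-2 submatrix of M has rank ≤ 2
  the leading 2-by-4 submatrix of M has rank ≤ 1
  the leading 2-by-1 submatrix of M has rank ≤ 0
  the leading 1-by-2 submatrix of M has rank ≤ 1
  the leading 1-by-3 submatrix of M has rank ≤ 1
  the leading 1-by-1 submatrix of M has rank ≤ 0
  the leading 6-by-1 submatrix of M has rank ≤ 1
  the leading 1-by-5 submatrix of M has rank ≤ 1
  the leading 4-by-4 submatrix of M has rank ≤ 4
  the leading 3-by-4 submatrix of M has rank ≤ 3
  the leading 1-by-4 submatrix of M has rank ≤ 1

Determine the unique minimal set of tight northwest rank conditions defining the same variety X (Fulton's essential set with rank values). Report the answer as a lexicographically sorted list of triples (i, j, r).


The tightest implied rank at each (i,j), from the 18 conditions:

  0  1  1  1  1  1
  0  1  1  1  2  2
  1  2  2  2  3  3
  1  2  2  3  4  4
  1  2  2  3  4  5
  1  2  3  4  5  6

hence w(1..6) = (2, 5, 1, 4, 6, 3).

Fulton essential set (3 of the 6 Rothe cells):

[(2, 1, 0), (2, 4, 1), (5, 3, 2)]


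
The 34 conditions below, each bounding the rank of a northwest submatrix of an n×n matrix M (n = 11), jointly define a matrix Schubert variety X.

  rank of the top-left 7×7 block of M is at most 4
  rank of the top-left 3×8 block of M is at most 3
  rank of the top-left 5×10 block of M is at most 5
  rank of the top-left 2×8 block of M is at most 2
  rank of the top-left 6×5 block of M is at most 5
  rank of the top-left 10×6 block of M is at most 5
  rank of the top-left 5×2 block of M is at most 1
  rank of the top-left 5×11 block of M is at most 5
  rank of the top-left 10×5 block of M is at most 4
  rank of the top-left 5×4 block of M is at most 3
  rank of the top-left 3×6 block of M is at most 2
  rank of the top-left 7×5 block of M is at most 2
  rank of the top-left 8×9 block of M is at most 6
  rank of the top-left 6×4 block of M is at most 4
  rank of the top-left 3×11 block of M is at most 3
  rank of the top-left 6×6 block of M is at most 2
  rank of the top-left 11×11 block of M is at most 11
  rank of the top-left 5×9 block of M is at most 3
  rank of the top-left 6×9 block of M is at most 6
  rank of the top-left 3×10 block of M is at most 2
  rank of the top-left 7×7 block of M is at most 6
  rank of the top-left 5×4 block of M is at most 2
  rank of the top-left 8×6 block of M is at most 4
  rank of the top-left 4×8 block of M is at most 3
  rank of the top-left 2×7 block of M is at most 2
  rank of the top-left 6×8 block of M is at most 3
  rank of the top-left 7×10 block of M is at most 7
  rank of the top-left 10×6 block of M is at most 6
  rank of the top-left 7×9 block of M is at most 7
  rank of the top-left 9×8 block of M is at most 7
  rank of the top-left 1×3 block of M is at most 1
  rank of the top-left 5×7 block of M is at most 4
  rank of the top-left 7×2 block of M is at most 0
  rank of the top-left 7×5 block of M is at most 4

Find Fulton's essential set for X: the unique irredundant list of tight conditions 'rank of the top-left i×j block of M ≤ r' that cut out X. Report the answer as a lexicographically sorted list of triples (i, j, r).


The tightest implied rank at each (i,j), from the 34 conditions:

  0 | 0 | 1 | 1 | 1 | 1 | 1 | 1 | 1 | 1 | 1
  0 | 0 | 1 | 2 | 2 | 2 | 2 | 2 | 2 | 2 | 2
  0 | 0 | 1 | 2 | 2 | 2 | 2 | 2 | 2 | 2 | 3
  0 | 0 | 1 | 2 | 2 | 2 | 3 | 3 | 3 | 3 | 4
  0 | 0 | 1 | 2 | 2 | 2 | 3 | 3 | 3 | 4 | 5
  0 | 0 | 1 | 2 | 2 | 2 | 3 | 3 | 4 | 5 | 6
  0 | 0 | 1 | 2 | 2 | 3 | 4 | 4 | 5 | 6 | 7
  1 | 1 | 2 | 3 | 3 | 4 | 5 | 5 | 6 | 7 | 8
  1 | 2 | 3 | 4 | 4 | 5 | 6 | 6 | 7 | 8 | 9
  1 | 2 | 3 | 4 | 4 | 5 | 6 | 7 | 8 | 9 | 10
  1 | 2 | 3 | 4 | 5 | 6 | 7 | 8 | 9 | 10 | 11

hence w(1..11) = (3, 4, 11, 7, 10, 9, 6, 1, 2, 8, 5).

7 SE-corners of the 31-cell Rothe diagram give Ess(w):

[(3, 10, 2), (5, 9, 3), (6, 6, 2), (6, 8, 3), (7, 2, 0), (7, 5, 2), (10, 5, 4)]


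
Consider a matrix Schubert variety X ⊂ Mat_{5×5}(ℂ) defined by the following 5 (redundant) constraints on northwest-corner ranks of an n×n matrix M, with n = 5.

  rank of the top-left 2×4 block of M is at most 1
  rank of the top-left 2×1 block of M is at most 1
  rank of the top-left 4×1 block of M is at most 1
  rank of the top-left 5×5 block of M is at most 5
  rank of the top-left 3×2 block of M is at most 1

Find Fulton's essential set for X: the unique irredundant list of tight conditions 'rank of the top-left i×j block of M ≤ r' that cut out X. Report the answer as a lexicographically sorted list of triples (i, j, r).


Computing R[i][j] = min implied NW-rank bound (n=5, 5 conditions):

  R[1]: 1 | 1 | 1 | 1 | 1
  R[2]: 1 | 1 | 1 | 1 | 2
  R[3]: 1 | 1 | 2 | 2 | 3
  R[4]: 1 | 2 | 3 | 3 | 4
  R[5]: 1 | 2 | 3 | 4 | 5

reading off 1-entries of Δ²R: w = (1, 5, 3, 2, 4).

ℓ(w)=4; the 2 essential cells (i,j,r):

[(2, 4, 1), (3, 2, 1)]


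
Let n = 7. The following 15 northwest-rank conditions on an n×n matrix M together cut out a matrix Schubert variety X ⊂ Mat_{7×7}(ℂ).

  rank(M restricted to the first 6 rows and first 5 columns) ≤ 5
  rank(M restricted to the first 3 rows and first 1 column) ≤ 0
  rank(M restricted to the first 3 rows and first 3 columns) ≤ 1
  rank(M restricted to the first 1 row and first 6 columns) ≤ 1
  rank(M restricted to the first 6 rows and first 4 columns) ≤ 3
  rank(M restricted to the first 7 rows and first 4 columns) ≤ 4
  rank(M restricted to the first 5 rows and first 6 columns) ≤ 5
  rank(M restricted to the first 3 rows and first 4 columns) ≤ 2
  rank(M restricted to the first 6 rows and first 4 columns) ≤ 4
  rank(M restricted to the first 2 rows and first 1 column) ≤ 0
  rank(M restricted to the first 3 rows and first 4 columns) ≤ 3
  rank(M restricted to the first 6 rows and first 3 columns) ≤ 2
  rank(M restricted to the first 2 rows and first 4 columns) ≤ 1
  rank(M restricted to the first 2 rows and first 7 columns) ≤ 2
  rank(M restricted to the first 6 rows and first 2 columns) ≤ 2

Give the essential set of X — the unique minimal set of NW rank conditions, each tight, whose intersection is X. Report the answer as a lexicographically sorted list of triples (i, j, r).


Reconstructing r_w from the 15 given conditions:

  0  1  1  1  1  1  1
  0  1  1  1  2  2  2
  0  1  1  2  3  3  3
  1  2  2  3  4  4  4
  1  2  2  3  4  5  5
  1  2  2  3  4  5  6
  1  2  3  4  5  6  7

second differences of R give the permutation w = (2, 5, 4, 1, 6, 7, 3).

ℓ(w)=8; the 4 essential cells (i,j,r):

[(2, 4, 1), (3, 1, 0), (3, 3, 1), (6, 3, 2)]


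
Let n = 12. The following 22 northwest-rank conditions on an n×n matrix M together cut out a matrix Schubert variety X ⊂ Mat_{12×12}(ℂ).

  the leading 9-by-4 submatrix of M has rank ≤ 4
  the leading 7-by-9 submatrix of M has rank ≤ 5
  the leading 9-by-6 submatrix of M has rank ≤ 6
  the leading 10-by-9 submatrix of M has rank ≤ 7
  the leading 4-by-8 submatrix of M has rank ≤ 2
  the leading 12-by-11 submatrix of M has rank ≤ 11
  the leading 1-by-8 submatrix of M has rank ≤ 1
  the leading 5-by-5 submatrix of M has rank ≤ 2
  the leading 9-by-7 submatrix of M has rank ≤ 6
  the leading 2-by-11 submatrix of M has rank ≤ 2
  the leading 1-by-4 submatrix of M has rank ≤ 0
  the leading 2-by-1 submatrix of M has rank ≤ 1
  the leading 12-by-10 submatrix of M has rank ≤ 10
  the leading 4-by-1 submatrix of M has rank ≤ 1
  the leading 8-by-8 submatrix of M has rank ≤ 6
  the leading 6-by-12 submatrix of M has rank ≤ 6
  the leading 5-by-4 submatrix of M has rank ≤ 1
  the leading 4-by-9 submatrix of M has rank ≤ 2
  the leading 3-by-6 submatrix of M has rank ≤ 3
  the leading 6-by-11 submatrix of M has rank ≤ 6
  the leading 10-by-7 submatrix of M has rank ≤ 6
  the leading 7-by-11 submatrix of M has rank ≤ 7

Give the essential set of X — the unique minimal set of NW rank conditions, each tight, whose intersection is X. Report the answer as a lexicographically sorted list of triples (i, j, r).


Computing R[i][j] = min implied NW-rank bound (n=12, 22 conditions):

  row 1: 0 | 0 | 0 | 0 | 1 | 1 | 1 | 1 | 1 | 1 | 1 | 1
  row 2: 1 | 1 | 1 | 1 | 2 | 2 | 2 | 2 | 2 | 2 | 2 | 2
  row 3: 1 | 1 | 1 | 1 | 2 | 2 | 2 | 2 | 2 | 3 | 3 | 3
  row 4: 1 | 1 | 1 | 1 | 2 | 2 | 2 | 2 | 2 | 3 | 4 | 4
  row 5: 1 | 1 | 1 | 1 | 2 | 3 | 3 | 3 | 3 | 4 | 5 | 5
  row 6: 1 | 2 | 2 | 2 | 3 | 4 | 4 | 4 | 4 | 5 | 6 | 6
  row 7: 1 | 2 | 3 | 3 | 4 | 5 | 5 | 5 | 5 | 6 | 7 | 7
  row 8: 1 | 2 | 3 | 4 | 5 | 6 | 6 | 6 | 6 | 7 | 8 | 8
  row 9: 1 | 2 | 3 | 4 | 5 | 6 | 6 | 7 | 7 | 8 | 9 | 9
  row 10: 1 | 2 | 3 | 4 | 5 | 6 | 6 | 7 | 7 | 8 | 9 | 10
  row 11: 1 | 2 | 3 | 4 | 5 | 6 | 7 | 8 | 8 | 9 | 10 | 11
  row 12: 1 | 2 | 3 | 4 | 5 | 6 | 7 | 8 | 9 | 10 | 11 | 12

so w = (5, 1, 10, 11, 6, 2, 3, 4, 8, 12, 7, 9).

|D(w)|=24, |Ess(w)|=5:

[(1, 4, 0), (4, 9, 2), (5, 4, 1), (10, 7, 6), (10, 9, 7)]


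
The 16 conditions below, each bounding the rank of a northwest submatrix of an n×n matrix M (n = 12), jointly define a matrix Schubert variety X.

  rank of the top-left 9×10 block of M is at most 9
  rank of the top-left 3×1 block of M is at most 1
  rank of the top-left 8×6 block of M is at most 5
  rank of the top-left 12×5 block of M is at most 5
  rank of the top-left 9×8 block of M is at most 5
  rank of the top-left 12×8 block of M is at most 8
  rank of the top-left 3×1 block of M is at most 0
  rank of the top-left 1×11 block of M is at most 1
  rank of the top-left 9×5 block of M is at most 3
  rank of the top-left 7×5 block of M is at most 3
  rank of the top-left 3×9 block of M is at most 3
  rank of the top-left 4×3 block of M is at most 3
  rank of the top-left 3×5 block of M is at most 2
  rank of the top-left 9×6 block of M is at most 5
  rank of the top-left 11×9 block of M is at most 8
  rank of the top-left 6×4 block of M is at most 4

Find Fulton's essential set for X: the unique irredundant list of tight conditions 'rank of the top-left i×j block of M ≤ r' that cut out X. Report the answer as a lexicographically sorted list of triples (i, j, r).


Rank table r_w(12×12) implied by the 16 constraints:

  i=1: 0  1  1  1  1  1  1  1  1  1  1  1
  i=2: 0  1  2  2  2  2  2  2  2  2  2  2
  i=3: 0  1  2  2  2  3  3  3  3  3  3  3
  i=4: 1  2  3  3  3  4  4  4  4  4  4  4
  i=5: 1  2  3  3  3  4  5  5  5  5  5  5
  i=6: 1  2  3  3  3  4  5  5  6  6  6  6
  i=7: 1  2  3  3  3  4  5  5  6  7  7  7
  i=8: 1  2  3  3  3  4  5  5  6  7  8  8
  i=9: 1  2  3  3  3  4  5  5  6  7  8  9
  i=10: 1  2  3  4  4  5  6  6  7  8  9  10
  i=11: 1  2  3  4  5  6  7  7  8  9  10  11
  i=12: 1  2  3  4  5  6  7  8  9  10  11  12

giving w = (2, 3, 6, 1, 7, 9, 10, 11, 12, 4, 5, 8) via Δ²R.

4 SE-corners of the 19-cell Rothe diagram give Ess(w):

[(3, 1, 0), (3, 5, 2), (9, 5, 3), (9, 8, 5)]


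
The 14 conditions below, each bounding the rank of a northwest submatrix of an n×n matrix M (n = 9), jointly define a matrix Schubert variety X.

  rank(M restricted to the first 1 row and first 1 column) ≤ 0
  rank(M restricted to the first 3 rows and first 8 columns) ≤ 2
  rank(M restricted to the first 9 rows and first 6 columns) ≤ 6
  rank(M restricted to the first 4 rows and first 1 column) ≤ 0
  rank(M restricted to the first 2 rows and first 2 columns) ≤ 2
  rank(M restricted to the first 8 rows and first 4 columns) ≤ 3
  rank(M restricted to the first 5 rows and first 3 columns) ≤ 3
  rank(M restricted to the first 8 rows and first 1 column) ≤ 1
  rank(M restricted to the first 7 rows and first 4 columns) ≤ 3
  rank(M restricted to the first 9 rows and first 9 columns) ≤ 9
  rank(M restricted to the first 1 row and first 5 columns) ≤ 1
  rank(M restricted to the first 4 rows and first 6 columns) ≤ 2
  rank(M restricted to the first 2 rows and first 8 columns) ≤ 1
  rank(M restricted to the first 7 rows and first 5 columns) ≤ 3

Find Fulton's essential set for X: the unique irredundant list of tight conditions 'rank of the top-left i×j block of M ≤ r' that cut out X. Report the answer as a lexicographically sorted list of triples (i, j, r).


Recovering R(i,j) via the rank-extension bound from the 14 conditions:

  R[1]: 0, 1, 1, 1, 1, 1, 1, 1, 1
  R[2]: 0, 1, 1, 1, 1, 1, 1, 1, 2
  R[3]: 0, 1, 2, 2, 2, 2, 2, 2, 3
  R[4]: 0, 1, 2, 2, 2, 2, 3, 3, 4
  R[5]: 1, 2, 3, 3, 3, 3, 4, 4, 5
  R[6]: 1, 2, 3, 3, 3, 4, 5, 5, 6
  R[7]: 1, 2, 3, 3, 3, 4, 5, 6, 7
  R[8]: 1, 2, 3, 3, 4, 5, 6, 7, 8
  R[9]: 1, 2, 3, 4, 5, 6, 7, 8, 9

giving w = (2, 9, 3, 7, 1, 6, 8, 5, 4) via Δ²R.

5 SE-corners of the 18-cell Rothe diagram give Ess(w):

[(2, 8, 1), (4, 1, 0), (4, 6, 2), (7, 5, 3), (8, 4, 3)]


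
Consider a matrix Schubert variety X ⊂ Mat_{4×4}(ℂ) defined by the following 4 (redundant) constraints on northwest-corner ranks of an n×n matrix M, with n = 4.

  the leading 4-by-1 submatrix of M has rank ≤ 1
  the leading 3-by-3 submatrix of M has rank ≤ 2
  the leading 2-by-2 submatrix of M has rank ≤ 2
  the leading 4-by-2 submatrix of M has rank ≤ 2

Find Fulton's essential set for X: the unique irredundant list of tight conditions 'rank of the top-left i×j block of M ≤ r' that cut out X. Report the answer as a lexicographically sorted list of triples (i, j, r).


Recovering R(i,j) via the rank-extension bound from the 4 conditions:

  i=1: 1  1  1  1
  i=2: 1  2  2  2
  i=3: 1  2  2  3
  i=4: 1  2  3  4

giving w = (1, 2, 4, 3) via Δ²R.

D(w) has 1 cell with 1 SE-corner; essential set:

[(3, 3, 2)]


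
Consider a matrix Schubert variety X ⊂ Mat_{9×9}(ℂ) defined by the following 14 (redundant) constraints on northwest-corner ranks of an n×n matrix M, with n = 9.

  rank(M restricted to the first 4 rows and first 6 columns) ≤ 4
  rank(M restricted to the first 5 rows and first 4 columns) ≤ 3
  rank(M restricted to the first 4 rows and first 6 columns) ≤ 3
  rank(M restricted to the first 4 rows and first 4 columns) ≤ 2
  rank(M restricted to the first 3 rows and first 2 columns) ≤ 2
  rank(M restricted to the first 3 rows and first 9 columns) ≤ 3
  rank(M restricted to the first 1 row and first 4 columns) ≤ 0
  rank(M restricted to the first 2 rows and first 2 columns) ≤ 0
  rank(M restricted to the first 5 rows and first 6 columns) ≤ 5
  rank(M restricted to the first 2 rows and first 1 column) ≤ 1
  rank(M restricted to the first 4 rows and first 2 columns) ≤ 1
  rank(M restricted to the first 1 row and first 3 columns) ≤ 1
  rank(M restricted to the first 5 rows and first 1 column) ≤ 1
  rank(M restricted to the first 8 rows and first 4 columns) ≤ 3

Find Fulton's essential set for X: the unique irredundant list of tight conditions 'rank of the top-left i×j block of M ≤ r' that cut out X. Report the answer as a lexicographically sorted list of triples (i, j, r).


Reconstructing r_w from the 14 given conditions:

  R[1]: 0 0 0 0 1 1 1 1 1
  R[2]: 0 0 1 1 2 2 2 2 2
  R[3]: 1 1 2 2 3 3 3 3 3
  R[4]: 1 1 2 2 3 3 4 4 4
  R[5]: 1 2 3 3 4 4 5 5 5
  R[6]: 1 2 3 3 4 5 6 6 6
  R[7]: 1 2 3 3 4 5 6 7 7
  R[8]: 1 2 3 3 4 5 6 7 8
  R[9]: 1 2 3 4 5 6 7 8 9

so w = (5, 3, 1, 7, 2, 6, 8, 9, 4).

Rothe diagram D(w) (12 cells), 6 SE-corners (essential conditions):

[(1, 4, 0), (2, 2, 0), (4, 2, 1), (4, 4, 2), (4, 6, 3), (8, 4, 3)]


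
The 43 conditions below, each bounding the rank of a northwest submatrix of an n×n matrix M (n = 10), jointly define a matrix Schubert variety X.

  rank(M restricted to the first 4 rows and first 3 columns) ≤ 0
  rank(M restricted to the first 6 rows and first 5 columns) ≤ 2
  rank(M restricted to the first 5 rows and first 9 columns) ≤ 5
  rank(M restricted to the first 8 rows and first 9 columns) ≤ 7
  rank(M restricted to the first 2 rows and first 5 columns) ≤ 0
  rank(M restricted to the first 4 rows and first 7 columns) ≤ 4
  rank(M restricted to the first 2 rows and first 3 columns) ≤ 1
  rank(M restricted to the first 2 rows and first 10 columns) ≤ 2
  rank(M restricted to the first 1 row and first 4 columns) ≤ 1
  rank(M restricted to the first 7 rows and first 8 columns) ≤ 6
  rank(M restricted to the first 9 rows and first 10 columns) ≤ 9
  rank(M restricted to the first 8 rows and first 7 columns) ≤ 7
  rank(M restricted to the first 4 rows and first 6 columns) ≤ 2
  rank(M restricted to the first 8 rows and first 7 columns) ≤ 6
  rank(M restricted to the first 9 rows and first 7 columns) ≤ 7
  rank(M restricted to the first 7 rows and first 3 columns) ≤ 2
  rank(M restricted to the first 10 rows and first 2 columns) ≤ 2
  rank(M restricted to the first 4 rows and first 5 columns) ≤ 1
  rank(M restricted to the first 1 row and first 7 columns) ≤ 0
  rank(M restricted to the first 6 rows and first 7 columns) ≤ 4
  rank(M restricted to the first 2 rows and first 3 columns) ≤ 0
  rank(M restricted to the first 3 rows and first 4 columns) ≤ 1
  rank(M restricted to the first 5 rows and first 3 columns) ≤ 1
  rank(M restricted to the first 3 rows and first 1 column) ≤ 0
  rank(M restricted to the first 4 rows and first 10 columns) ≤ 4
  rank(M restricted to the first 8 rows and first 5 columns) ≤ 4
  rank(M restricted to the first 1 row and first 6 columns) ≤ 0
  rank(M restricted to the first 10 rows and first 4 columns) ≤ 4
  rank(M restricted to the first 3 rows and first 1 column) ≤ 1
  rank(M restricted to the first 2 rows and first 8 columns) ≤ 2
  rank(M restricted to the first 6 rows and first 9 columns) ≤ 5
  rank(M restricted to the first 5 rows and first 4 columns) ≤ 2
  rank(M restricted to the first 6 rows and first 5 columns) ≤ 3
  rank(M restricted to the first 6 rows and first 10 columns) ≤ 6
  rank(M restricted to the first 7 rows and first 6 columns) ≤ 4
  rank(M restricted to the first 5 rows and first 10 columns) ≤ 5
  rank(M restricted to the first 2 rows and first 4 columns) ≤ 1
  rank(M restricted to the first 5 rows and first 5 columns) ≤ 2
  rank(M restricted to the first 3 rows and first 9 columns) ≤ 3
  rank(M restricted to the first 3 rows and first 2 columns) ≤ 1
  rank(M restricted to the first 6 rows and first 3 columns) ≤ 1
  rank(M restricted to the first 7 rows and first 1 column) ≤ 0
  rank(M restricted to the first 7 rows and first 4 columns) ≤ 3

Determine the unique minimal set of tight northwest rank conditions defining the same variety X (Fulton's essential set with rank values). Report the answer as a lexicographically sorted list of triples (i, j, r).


Rank table r_w(10×10) implied by the 43 constraints:

  R[1]: 0, 0, 0, 0, 0, 0, 0, 1, 1, 1
  R[2]: 0, 0, 0, 0, 0, 1, 1, 2, 2, 2
  R[3]: 0, 0, 0, 1, 1, 2, 2, 3, 3, 3
  R[4]: 0, 0, 0, 1, 1, 2, 3, 4, 4, 4
  R[5]: 0, 1, 1, 2, 2, 3, 4, 5, 5, 5
  R[6]: 0, 1, 1, 2, 2, 3, 4, 5, 5, 6
  R[7]: 0, 1, 2, 3, 3, 4, 5, 6, 6, 7
  R[8]: 1, 2, 3, 4, 4, 5, 6, 7, 7, 8
  R[9]: 1, 2, 3, 4, 5, 6, 7, 8, 8, 9
  R[10]: 1, 2, 3, 4, 5, 6, 7, 8, 9, 10

reading off 1-entries of Δ²R: w = (8, 6, 4, 7, 2, 10, 3, 1, 5, 9).

ℓ(w)=25; the 8 essential cells (i,j,r):

[(1, 7, 0), (2, 5, 0), (4, 3, 0), (4, 5, 1), (6, 3, 1), (6, 5, 2), (6, 9, 5), (7, 1, 0)]


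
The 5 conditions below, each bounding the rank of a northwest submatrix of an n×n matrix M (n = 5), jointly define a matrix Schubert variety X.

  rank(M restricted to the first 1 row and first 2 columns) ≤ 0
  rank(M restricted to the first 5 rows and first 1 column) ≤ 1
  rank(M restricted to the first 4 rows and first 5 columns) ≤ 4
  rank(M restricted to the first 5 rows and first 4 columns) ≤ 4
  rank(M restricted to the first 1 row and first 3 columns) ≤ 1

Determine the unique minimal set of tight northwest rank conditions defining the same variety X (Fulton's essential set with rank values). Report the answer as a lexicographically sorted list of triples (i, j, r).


Propagating the 5 rank bounds to every northwest block:

  i=1: 0 0 1 1 1
  i=2: 1 1 2 2 2
  i=3: 1 2 3 3 3
  i=4: 1 2 3 4 4
  i=5: 1 2 3 4 5

so w = (3, 1, 2, 4, 5).

1 SE-corner of the 2-cell Rothe diagram gives Ess(w):

[(1, 2, 0)]


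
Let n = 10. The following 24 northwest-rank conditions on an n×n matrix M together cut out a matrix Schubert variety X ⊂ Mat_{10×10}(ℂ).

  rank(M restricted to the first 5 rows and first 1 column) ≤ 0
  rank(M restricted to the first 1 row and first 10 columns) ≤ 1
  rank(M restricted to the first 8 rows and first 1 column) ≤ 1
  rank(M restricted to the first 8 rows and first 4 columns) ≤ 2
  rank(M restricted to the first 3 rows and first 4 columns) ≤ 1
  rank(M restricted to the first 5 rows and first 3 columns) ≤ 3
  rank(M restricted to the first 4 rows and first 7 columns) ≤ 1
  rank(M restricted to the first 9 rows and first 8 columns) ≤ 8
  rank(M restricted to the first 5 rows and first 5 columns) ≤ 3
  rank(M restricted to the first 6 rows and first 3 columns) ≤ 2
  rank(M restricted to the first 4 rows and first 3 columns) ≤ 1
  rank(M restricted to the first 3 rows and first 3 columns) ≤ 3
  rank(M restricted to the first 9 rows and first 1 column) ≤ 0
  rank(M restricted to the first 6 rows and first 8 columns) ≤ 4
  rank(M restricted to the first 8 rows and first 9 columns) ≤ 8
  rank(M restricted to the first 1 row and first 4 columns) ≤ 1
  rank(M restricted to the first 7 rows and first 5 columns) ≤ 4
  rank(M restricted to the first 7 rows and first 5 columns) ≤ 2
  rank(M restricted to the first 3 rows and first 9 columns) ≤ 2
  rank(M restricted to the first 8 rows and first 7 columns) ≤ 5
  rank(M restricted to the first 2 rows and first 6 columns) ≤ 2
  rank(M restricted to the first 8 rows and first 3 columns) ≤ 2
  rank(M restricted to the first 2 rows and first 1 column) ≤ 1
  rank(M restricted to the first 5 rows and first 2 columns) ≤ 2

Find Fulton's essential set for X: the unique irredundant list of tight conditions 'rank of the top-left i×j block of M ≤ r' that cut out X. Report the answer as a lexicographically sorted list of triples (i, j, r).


Propagating the 24 rank bounds to every northwest block:

  0  1  1  1  1  1  1  1  1  1
  0  1  1  1  1  1  1  2  2  2
  0  1  1  1  1  1  1  2  2  3
  0  1  1  1  1  1  1  2  3  4
  0  1  2  2  2  2  2  3  4  5
  0  1  2  2  2  3  3  4  5  6
  0  1  2  2  2  3  4  5  6  7
  0  1  2  2  3  4  5  6  7  8
  0  1  2  3  4  5  6  7  8  9
  1  2  3  4  5  6  7  8  9  10

hence w(1..10) = (2, 8, 10, 9, 3, 6, 7, 5, 4, 1).

ℓ(w)=30; the 5 essential cells (i,j,r):

[(3, 9, 2), (4, 7, 1), (7, 5, 2), (8, 4, 2), (9, 1, 0)]


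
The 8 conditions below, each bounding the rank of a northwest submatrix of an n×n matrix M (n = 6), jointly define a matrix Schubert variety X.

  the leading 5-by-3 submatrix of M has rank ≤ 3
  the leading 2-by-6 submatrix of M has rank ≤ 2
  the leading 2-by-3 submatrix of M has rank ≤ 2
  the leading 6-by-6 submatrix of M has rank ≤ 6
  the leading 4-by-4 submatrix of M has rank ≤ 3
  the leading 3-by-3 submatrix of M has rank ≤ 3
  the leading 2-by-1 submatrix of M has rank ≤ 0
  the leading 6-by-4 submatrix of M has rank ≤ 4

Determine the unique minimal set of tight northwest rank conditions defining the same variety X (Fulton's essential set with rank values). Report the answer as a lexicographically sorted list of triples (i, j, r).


Recovering R(i,j) via the rank-extension bound from the 8 conditions:

  i=1: 0  1  1  1  1  1
  i=2: 0  1  2  2  2  2
  i=3: 1  2  3  3  3  3
  i=4: 1  2  3  3  4  4
  i=5: 1  2  3  4  5  5
  i=6: 1  2  3  4  5  6

hence w(1..6) = (2, 3, 1, 5, 4, 6).

|D(w)|=3, |Ess(w)|=2:

[(2, 1, 0), (4, 4, 3)]
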